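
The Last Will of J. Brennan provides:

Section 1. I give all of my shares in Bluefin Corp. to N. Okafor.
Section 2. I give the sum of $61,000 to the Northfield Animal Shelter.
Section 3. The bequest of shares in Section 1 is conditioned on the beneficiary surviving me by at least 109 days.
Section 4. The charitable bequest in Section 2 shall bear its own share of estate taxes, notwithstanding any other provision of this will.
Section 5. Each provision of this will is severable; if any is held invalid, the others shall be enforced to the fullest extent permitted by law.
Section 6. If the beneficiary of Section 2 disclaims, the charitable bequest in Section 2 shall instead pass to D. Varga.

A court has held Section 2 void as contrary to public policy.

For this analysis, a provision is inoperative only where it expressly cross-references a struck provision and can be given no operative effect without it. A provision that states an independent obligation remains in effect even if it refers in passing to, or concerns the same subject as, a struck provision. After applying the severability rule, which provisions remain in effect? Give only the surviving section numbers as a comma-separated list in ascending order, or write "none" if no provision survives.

1, 3, 5

Section 2 is struck. The only function of Section 4 is the tax charge on Section 2, so it cannot stand once Section 2 is removed. Section 6 operates only by reference to Section 2, so it falls with Section 2. Under the severability clause in Section 5, the remaining provisions continue in force. The provisions still in force are Section 1, Section 3, and Section 5.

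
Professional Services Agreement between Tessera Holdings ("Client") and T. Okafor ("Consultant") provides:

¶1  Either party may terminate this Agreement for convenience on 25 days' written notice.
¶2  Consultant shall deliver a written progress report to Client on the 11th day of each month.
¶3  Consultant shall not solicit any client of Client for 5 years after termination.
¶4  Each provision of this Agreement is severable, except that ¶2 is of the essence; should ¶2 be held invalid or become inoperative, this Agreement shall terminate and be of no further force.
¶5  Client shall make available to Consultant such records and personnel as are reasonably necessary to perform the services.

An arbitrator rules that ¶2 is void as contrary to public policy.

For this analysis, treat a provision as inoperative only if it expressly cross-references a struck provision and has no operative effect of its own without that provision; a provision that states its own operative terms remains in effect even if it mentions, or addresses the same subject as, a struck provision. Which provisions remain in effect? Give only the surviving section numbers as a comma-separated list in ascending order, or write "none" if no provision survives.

¶2 is struck. Nothing else in the Agreement is defined by reference to ¶2. ¶4 makes ¶2 an essential term, and ¶2 is the provision held invalid; under ¶4, the entire Agreement is therefore void. No provision of the Agreement survives.

none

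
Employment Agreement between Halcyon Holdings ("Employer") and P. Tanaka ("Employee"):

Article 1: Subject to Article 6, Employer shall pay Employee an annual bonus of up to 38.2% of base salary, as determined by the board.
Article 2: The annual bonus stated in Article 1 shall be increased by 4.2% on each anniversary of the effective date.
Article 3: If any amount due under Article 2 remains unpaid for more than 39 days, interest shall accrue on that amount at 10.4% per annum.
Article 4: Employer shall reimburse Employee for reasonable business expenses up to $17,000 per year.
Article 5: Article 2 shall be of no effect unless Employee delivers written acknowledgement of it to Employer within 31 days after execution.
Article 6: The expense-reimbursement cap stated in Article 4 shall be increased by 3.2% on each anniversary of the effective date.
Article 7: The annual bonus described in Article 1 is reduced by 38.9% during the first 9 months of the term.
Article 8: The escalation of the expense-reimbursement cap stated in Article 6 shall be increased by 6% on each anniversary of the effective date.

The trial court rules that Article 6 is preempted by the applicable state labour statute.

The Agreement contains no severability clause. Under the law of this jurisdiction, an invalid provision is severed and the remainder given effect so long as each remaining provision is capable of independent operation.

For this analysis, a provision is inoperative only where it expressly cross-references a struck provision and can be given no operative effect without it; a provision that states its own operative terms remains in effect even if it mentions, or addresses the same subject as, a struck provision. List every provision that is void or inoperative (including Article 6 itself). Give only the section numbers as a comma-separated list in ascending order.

Article 6 is struck. Article 8 operates only by reference to Article 6, so it falls with Article 6. Article 1 mentions Article 6 but its own obligation stands independently of Article 6, so Article 1 is not affected. With no severability clause, the stated default rule severs what cannot stand and enforces each remaining provision that can operate on its own. That leaves Article 1, Article 2, Article 3, Article 4, Article 5, and Article 7 in effect.

6, 8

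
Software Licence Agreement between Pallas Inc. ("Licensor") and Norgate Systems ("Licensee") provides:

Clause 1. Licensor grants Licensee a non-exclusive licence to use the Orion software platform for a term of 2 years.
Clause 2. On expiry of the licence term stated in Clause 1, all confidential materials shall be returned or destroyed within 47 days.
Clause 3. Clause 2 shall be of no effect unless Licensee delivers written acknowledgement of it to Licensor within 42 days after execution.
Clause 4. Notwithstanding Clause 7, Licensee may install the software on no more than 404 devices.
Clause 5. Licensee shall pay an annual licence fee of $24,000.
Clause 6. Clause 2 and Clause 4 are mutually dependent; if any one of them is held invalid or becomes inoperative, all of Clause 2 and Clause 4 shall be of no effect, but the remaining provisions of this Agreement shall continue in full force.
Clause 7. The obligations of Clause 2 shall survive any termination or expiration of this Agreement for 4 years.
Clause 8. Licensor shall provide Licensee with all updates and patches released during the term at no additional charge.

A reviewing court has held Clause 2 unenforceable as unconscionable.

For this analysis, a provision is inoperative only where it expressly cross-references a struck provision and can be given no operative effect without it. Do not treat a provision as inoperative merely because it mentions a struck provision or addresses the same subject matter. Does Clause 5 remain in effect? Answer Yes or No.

Clause 2 is struck. Clause 3 operates only by reference to Clause 2, so it falls with Clause 2. Clause 7 operates only by reference to Clause 2, so it falls with Clause 2. Clause 6 declares Clause 2 and Clause 4 mutually dependent; since one of them has fallen, all of them are of no effect. That brings down Clause 4 as well. The remainder continues in force under Clause 6. The provisions still in force are Clause 1, Clause 5, Clause 6, and Clause 8. Clause 5 is among the surviving provisions, so the answer is yes.

Yes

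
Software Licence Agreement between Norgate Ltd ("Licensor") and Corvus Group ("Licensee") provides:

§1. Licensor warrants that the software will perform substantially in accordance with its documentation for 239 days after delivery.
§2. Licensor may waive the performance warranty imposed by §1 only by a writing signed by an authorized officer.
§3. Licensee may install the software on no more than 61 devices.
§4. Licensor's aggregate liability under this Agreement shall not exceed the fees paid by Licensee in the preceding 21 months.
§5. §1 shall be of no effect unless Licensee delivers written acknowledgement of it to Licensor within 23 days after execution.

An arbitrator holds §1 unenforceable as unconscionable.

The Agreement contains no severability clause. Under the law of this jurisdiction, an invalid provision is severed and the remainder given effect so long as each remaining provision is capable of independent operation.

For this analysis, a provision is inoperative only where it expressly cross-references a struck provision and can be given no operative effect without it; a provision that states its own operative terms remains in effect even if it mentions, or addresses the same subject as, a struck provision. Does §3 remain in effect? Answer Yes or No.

Yes

§1 is struck. §2 operates only by reference to §1, so it falls with §1. §5 merely fixes the acknowledgement condition for §1; with §1 gone it has nothing to operate on and falls away. With no severability clause, the stated default rule severs what cannot stand and enforces each remaining provision that can operate on its own. The provisions still in force are §3 and §4. §3 is among the surviving provisions, so the answer is yes.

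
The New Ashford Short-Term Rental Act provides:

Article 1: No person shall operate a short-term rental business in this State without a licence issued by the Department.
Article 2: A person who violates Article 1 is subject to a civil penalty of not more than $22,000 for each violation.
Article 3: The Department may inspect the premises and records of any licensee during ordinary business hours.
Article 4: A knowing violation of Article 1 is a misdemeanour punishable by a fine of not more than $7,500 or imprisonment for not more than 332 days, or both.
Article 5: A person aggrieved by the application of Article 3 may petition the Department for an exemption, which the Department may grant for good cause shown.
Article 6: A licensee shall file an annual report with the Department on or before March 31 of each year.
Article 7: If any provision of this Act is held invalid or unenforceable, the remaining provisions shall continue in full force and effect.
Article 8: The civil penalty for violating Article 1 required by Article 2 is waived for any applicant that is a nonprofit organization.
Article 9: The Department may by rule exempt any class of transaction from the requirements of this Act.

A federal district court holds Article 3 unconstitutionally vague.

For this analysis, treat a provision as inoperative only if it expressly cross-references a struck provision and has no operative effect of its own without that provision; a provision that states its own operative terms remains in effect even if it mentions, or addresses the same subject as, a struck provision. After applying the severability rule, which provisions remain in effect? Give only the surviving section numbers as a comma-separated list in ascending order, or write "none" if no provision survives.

1, 2, 4, 6, 7, 8, 9

Article 3 is struck. The only function of Article 5 is the exemption procedure for Article 3, so it cannot stand once Article 3 is removed. Under the severability clause in Article 7, the remaining provisions continue in force. That leaves Article 1, Article 2, Article 4, Article 6, Article 7, Article 8, and Article 9 in effect.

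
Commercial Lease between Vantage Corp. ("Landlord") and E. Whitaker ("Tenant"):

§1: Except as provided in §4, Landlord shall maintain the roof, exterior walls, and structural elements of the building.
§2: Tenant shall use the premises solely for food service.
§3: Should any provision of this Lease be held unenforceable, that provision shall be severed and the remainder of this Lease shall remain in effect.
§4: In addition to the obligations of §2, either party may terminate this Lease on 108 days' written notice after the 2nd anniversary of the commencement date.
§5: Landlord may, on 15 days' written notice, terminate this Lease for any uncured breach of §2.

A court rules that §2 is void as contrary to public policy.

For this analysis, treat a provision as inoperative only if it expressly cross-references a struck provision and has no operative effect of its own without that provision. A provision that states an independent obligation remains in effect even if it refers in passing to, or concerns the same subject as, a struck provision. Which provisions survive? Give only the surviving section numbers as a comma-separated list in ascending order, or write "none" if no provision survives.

§2 is struck. §5 has no operative effect of its own apart from §2 and is therefore inoperative. §4 mentions §2 but its own obligation stands independently of §2, so §4 is not affected. Under the severability clause in §3, the remaining provisions continue in force. The provisions still in force are §1, §3, and §4.

1, 3, 4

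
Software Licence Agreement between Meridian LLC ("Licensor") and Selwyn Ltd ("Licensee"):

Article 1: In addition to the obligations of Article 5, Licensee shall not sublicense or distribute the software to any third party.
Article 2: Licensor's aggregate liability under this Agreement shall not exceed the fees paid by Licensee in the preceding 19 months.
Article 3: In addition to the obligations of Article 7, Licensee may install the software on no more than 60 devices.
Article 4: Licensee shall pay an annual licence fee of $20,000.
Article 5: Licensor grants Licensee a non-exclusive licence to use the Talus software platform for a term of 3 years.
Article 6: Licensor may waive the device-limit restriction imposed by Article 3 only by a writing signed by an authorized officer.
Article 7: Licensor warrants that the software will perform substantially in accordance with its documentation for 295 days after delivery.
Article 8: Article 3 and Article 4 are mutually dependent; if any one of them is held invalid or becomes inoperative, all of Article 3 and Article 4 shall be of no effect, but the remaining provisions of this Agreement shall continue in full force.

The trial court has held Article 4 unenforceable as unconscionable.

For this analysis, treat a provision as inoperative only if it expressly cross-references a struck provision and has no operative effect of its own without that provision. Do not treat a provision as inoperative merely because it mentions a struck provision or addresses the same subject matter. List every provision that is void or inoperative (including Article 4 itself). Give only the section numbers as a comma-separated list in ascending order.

Article 4 is struck. Nothing else in the Agreement is defined by reference to Article 4. Article 8 declares Article 3 and Article 4 mutually dependent; since one of them has fallen, all of them are of no effect. That brings down Article 3 as well. Article 6 in turn depends solely on a provision now struck and likewise falls. The remainder continues in force under Article 8. Article 1, Article 2, Article 5, Article 7, and Article 8 remain in effect.

3, 4, 6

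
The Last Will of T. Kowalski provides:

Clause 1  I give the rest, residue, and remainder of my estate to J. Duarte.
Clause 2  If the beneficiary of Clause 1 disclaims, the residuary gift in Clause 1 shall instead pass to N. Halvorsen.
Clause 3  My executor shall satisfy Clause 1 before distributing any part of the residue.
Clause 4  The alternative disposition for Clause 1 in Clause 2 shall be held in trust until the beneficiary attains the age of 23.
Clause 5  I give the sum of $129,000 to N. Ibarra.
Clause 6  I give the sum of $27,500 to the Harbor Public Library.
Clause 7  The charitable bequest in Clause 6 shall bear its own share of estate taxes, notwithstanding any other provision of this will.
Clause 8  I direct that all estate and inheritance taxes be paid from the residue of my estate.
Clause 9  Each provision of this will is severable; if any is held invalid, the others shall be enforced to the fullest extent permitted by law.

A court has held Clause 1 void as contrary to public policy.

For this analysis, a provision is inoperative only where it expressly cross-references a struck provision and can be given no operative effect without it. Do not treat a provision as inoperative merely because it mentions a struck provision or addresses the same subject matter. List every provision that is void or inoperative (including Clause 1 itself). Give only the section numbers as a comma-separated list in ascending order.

Clause 1 is struck. Clause 2 merely fixes the alternative disposition for Clause 1; with Clause 1 gone it has nothing to operate on and falls away. Clause 3 operates only by reference to Clause 1, so it falls with Clause 1. Clause 4 merely fixes the trust for Clause 2; with Clause 2 gone it has nothing to operate on and falls away. Clause 9 is a severability clause and preserves every provision that can still be given independent effect. Clause 5, Clause 6, Clause 7, Clause 8, and Clause 9 remain in effect.

1, 2, 3, 4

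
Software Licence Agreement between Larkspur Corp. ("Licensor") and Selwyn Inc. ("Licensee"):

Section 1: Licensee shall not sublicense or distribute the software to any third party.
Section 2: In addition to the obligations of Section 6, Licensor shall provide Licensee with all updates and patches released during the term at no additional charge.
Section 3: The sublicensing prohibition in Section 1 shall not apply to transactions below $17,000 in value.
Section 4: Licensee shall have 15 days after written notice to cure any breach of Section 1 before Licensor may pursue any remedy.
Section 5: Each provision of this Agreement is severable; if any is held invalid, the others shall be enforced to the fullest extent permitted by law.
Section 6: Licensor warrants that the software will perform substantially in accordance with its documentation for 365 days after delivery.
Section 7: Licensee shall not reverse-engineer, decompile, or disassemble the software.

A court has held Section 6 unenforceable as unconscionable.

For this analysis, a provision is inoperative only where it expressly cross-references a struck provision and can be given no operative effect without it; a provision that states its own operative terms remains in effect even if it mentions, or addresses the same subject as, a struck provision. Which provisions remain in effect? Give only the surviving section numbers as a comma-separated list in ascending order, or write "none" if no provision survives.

Section 6 is struck. Although Section 2 refers to Section 6, its operative terms do not depend on Section 6, so it remains in effect. No other provision's operative terms depend on Section 6. Under the severability clause in Section 5, the remaining provisions continue in force. That leaves Section 1, Section 2, Section 3, Section 4, Section 5, and Section 7 in effect.

1, 2, 3, 4, 5, 7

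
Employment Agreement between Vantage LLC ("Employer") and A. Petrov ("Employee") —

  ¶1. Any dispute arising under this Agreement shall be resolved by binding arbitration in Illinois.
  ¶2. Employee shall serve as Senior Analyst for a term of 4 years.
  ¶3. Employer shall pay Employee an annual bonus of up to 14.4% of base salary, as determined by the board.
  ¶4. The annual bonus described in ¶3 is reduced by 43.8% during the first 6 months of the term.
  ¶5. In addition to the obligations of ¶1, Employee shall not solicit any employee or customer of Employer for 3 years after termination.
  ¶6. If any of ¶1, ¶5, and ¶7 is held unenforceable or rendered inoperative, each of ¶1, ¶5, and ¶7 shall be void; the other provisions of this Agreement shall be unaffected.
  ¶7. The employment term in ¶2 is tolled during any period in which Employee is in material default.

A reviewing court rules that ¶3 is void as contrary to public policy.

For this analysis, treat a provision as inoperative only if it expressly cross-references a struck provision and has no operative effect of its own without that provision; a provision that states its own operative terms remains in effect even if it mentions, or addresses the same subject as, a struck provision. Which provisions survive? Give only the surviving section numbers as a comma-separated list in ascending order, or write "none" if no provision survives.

1, 2, 5, 6, 7

¶3 is struck. The whole of ¶4 is the introductory reduction to the annual bonus, defined by reference to ¶3, so ¶4 cannot stand once ¶3 is removed. ¶6 ties ¶1, ¶5, and ¶7 together, but none of those is affected here; the remaining provisions continue in force under ¶6. The provisions still in force are ¶1, ¶2, ¶5, ¶6, and ¶7.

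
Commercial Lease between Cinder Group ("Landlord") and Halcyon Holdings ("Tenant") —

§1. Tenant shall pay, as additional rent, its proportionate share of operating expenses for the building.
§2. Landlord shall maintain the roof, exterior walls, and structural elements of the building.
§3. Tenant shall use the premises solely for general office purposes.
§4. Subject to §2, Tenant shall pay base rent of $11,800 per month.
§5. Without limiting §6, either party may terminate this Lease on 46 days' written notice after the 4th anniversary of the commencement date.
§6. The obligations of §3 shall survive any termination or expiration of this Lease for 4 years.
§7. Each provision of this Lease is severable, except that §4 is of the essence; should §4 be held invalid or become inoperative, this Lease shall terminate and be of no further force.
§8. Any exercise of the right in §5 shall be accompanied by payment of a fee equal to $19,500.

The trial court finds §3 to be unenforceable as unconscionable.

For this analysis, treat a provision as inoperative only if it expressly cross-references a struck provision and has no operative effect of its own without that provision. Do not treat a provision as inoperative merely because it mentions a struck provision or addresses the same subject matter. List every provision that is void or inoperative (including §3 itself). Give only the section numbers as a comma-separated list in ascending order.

§3 is struck. The only function of §6 is the survival period for §3, so it cannot stand once §3 is removed. Although §5 refers to §6, its operative terms do not depend on §6, so it remains in effect. §7 makes §4 an essential term, but §4 is unaffected, so the severability proviso in §7 preserves the remaining provisions. §1, §2, §4, §5, §7, and §8 remain in effect.

3, 6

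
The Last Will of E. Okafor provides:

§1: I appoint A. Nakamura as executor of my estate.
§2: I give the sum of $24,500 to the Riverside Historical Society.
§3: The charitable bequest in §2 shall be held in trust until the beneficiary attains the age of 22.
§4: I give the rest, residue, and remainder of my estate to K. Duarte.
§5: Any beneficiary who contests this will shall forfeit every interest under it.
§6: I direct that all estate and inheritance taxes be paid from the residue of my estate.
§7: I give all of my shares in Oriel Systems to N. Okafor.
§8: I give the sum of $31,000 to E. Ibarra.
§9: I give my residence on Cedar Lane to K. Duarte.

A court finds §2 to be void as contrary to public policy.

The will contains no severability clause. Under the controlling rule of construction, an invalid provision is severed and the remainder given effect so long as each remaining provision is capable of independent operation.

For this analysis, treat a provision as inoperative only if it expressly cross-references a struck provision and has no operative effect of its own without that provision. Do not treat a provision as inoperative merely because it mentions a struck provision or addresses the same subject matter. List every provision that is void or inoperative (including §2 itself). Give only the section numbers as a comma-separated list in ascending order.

§2 is struck. §3 has no operative effect of its own apart from §2 and is therefore inoperative. Under the stated default rule, only provisions that cannot operate independently fall away; the rest are enforced. §1, §4, §5, §6, §7, §8, and §9 remain in effect.

2, 3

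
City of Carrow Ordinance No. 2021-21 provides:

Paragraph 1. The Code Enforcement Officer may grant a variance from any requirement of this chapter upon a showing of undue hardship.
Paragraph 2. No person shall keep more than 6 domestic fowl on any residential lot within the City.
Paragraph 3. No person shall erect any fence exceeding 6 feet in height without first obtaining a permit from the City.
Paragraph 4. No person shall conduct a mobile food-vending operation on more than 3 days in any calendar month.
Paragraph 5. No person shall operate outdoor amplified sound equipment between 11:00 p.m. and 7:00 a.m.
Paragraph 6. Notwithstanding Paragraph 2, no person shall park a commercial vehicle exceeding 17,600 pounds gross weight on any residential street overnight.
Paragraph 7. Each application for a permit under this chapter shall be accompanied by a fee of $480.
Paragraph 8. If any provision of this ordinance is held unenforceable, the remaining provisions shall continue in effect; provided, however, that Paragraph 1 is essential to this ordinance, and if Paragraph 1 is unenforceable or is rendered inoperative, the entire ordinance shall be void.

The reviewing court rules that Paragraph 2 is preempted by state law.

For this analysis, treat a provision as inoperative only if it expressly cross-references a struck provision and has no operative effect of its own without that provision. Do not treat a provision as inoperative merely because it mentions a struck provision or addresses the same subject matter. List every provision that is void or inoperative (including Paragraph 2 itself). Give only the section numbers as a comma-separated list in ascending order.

2

Paragraph 2 is struck. Paragraph 6 mentions Paragraph 2 but its own obligation stands independently of Paragraph 2, so Paragraph 6 is not affected. Nothing else in the ordinance is defined by reference to Paragraph 2. Paragraph 8 makes Paragraph 1 an essential term, but Paragraph 1 is unaffected, so the severability proviso in Paragraph 8 preserves the remaining provisions. Paragraph 1, Paragraph 3, Paragraph 4, Paragraph 5, Paragraph 6, Paragraph 7, and Paragraph 8 remain in effect.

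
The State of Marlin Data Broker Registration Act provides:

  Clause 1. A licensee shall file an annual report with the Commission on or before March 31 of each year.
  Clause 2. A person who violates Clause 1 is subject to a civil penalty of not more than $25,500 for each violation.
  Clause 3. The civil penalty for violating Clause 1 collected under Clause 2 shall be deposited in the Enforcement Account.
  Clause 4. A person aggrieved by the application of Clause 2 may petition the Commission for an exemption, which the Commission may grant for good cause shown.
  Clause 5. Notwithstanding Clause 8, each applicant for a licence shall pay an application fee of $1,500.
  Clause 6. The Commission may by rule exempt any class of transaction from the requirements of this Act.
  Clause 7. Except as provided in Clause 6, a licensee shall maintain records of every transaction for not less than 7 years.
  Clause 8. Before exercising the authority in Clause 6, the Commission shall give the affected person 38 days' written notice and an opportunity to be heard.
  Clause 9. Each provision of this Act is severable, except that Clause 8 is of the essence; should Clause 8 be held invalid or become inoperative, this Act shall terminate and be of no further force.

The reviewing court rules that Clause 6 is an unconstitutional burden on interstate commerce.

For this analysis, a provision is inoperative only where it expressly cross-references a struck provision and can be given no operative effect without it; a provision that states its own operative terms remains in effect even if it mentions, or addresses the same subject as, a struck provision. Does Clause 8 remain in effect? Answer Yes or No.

Clause 6 is struck. Clause 8 merely fixes the notice-and-hearing requirement for Clause 6; with Clause 6 gone it has nothing to operate on and falls away. Clause 9 makes Clause 8 an essential term, and Clause 8 has been rendered inoperative by the cascade; under Clause 9, the entire Act is therefore void. No provision of the Act survives. Clause 8 is among the inoperative provisions, so the answer is no.

No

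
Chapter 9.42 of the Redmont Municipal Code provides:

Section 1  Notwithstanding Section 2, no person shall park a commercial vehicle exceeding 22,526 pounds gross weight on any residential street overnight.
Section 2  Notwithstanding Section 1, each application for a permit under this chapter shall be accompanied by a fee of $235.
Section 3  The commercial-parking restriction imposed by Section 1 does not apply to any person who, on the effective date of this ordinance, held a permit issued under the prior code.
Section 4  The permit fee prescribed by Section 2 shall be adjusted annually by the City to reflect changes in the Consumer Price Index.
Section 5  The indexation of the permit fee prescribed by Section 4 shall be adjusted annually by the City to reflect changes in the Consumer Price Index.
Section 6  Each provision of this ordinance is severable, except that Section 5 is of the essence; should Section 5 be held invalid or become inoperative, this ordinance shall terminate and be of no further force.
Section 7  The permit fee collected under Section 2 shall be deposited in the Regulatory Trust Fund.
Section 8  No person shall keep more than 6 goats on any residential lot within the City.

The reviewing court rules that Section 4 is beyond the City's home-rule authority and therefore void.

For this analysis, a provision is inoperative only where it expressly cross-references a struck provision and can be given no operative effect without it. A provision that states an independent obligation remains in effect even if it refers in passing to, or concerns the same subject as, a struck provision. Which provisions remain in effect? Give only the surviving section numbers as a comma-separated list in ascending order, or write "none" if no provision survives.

Section 4 is struck. Section 5 has no operative effect of its own apart from Section 4 and is therefore inoperative. Section 6 makes Section 5 an essential term, and Section 5 has been rendered inoperative by the cascade; under Section 6, the entire ordinance is therefore void. No provision of the ordinance survives.

none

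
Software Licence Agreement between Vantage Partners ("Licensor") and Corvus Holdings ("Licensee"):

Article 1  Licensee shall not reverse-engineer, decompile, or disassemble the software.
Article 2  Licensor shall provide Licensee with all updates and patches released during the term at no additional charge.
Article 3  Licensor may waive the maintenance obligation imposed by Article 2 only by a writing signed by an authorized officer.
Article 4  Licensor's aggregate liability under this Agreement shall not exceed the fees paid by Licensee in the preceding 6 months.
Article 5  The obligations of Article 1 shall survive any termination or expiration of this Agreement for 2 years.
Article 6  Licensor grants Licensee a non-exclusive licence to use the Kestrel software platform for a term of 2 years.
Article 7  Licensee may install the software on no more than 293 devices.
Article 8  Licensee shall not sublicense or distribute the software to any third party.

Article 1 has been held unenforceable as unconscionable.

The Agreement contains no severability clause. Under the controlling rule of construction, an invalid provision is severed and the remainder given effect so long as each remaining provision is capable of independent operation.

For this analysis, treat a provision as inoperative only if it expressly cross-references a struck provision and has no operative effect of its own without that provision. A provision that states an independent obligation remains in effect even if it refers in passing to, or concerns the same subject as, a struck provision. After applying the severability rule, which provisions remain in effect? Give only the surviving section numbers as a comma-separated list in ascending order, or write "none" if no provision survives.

2, 3, 4, 6, 7, 8

Article 1 is struck. Article 5 operates only by reference to Article 1, so it falls with Article 1. Under the stated default rule, only provisions that cannot operate independently fall away; the rest are enforced. The provisions still in force are Article 2, Article 3, Article 4, Article 6, Article 7, and Article 8.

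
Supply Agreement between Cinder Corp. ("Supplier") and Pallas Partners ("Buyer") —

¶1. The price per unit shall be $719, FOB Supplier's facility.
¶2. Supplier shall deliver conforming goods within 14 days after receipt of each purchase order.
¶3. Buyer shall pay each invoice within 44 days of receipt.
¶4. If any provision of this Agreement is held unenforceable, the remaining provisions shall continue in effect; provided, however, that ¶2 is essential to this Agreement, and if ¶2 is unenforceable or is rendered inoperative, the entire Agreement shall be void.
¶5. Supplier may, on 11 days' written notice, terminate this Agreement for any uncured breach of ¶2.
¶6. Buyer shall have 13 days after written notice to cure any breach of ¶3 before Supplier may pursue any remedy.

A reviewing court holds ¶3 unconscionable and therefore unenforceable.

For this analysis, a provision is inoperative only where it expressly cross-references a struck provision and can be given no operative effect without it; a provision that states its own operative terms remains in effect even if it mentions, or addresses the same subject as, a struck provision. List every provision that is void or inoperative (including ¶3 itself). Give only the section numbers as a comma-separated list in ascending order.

¶3 is struck. ¶6 has no operative effect of its own apart from ¶3 and is therefore inoperative. ¶4 makes ¶2 an essential term, but ¶2 is unaffected, so the severability proviso in ¶4 preserves the remaining provisions. The provisions still in force are ¶1, ¶2, ¶4, and ¶5.

3, 6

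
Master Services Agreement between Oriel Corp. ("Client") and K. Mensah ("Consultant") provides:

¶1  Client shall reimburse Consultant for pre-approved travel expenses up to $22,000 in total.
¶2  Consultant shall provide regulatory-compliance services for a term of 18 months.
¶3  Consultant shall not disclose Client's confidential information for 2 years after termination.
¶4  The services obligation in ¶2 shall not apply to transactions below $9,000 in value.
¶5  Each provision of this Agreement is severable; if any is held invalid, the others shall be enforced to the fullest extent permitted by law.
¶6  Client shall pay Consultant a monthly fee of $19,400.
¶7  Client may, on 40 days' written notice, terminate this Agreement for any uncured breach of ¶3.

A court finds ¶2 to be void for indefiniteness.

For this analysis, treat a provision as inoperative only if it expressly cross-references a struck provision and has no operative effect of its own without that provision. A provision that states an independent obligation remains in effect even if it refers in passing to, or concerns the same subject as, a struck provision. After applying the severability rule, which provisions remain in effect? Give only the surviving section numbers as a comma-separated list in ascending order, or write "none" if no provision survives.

1, 3, 5, 6, 7

¶2 is struck. ¶4 operates only by reference to ¶2, so it falls with ¶2. ¶5 is a severability clause and preserves every provision that can still be given independent effect. ¶1, ¶3, ¶5, ¶6, and ¶7 remain in effect.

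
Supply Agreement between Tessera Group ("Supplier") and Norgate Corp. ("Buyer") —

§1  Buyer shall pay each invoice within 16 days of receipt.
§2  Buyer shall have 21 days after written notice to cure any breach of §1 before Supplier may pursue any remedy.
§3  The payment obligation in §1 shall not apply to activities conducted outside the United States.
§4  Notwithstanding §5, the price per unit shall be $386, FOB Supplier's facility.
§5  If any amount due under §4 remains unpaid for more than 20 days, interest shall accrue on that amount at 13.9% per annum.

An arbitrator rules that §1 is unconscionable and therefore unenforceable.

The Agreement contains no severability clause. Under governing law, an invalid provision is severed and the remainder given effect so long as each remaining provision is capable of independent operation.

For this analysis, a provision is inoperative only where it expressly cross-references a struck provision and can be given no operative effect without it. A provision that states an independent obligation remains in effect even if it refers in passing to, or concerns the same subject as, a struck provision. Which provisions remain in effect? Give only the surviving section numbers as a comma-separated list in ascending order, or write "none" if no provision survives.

§1 is struck. §2 merely fixes the cure period for breach of §1; with §1 gone it has nothing to operate on and falls away. §3 operates only by reference to §1, so it falls with §1. Under the stated default rule, only provisions that cannot operate independently fall away; the rest are enforced. The provisions still in force are §4 and §5.

4, 5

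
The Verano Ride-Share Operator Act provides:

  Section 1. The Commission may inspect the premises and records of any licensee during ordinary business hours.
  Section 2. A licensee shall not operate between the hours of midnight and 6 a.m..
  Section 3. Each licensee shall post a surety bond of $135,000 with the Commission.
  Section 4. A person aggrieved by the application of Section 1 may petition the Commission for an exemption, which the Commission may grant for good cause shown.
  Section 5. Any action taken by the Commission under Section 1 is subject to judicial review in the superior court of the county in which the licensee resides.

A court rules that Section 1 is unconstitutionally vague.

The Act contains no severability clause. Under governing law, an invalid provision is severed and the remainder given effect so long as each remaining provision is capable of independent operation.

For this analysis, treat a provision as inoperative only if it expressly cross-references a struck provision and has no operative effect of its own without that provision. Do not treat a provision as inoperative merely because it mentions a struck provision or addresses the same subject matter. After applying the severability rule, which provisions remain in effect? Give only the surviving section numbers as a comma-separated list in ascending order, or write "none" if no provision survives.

Section 1 is struck. Section 4 operates only by reference to Section 1, so it falls with Section 1. The only function of Section 5 is the judicial-review right for Section 1, so it cannot stand once Section 1 is removed. Under the stated default rule, only provisions that cannot operate independently fall away; the rest are enforced. The provisions still in force are Section 2 and Section 3.

2, 3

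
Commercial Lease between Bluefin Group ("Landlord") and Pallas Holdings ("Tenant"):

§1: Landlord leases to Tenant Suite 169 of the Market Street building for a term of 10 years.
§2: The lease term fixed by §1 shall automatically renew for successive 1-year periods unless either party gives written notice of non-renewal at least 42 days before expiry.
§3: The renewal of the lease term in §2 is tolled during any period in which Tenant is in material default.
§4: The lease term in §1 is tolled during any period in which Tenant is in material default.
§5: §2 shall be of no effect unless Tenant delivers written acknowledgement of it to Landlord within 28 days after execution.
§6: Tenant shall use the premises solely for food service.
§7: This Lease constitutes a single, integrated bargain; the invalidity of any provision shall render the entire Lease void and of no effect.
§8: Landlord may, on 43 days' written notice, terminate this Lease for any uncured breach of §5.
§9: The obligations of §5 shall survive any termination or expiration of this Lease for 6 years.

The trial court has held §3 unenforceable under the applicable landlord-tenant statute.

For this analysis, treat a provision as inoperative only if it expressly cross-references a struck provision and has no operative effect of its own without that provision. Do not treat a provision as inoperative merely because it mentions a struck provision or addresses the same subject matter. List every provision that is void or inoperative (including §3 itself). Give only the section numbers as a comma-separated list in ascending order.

§3 is struck. Nothing else in the Lease is defined by reference to §3. §7 provides that the Lease is not severable, so the invalidity of any one provision voids the entire Lease. No provision of the Lease survives.

1, 2, 3, 4, 5, 6, 7, 8, 9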